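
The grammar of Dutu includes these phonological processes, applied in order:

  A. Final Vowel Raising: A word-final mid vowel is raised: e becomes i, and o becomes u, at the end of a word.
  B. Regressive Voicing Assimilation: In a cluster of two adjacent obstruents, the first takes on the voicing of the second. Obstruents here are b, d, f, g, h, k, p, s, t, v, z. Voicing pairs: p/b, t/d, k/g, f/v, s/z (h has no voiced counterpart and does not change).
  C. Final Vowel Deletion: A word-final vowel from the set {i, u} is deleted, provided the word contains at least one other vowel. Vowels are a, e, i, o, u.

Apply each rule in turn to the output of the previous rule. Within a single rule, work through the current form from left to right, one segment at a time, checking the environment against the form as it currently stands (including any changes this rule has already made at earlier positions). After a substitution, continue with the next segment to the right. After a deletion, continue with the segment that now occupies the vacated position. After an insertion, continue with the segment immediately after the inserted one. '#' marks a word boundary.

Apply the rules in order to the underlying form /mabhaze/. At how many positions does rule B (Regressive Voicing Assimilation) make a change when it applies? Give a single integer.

A Final Vowel Raising: [mabhaze] → [mabhazi]
B Regressive Voicing Assimilation: [mabhazi] → [maphazi]
C Final Vowel Deletion: [maphazi] → [maphaz]
Rule B changed 1 position(s).

1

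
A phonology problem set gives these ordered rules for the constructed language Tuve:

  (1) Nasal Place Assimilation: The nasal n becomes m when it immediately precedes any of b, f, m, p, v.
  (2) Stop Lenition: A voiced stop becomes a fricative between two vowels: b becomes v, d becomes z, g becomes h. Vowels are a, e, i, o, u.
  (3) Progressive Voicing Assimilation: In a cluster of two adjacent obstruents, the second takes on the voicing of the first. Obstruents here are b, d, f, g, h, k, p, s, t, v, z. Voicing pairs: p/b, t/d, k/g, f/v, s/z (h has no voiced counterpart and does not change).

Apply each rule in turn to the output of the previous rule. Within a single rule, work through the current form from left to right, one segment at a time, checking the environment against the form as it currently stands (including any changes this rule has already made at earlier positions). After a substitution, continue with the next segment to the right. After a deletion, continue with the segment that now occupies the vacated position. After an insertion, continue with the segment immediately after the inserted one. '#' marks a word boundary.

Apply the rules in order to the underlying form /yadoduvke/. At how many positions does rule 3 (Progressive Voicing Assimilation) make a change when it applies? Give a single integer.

1

(1) Nasal Place Assimilation: no change — [yadoduvke]
(2) Stop Lenition: [yadoduvke] → [yazozuvke]
(3) Progressive Voicing Assimilation: [yazozuvke] → [yazozuvge]
Rule 3 changed 1 position(s).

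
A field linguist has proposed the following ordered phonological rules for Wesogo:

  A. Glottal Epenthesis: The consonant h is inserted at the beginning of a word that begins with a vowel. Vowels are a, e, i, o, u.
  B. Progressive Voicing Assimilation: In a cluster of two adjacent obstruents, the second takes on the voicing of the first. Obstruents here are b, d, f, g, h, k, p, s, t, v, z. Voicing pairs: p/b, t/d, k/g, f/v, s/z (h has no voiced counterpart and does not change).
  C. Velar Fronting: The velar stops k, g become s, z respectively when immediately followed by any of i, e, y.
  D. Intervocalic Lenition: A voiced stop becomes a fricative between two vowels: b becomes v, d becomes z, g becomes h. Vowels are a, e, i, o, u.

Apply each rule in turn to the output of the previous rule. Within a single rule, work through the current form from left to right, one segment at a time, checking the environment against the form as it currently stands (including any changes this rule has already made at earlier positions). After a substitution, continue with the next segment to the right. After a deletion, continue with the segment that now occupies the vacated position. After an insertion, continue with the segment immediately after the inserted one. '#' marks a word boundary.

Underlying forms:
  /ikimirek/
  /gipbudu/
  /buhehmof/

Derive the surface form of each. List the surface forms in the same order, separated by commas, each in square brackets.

[hisimirek], [zippuzu], [buhehmof]

/ikimirek/:
  A Glottal Epenthesis: [ikimirek] → [hikimirek]
  B Progressive Voicing Assimilation: no change — [hikimirek]
  C Velar Fronting: [hikimirek] → [hisimirek]
  D Intervocalic Lenition: no change — [hisimirek]
/gipbudu/:
  A Glottal Epenthesis: no change — [gipbudu]
  B Progressive Voicing Assimilation: [gipbudu] → [gippudu]
  C Velar Fronting: [gippudu] → [zippudu]
  D Intervocalic Lenition: [zippudu] → [zippuzu]
/buhehmof/:
  A Glottal Epenthesis: no change — [buhehmof]
  B Progressive Voicing Assimilation: no change — [buhehmof]
  C Velar Fronting: no change — [buhehmof]
  D Intervocalic Lenition: no change — [buhehmof]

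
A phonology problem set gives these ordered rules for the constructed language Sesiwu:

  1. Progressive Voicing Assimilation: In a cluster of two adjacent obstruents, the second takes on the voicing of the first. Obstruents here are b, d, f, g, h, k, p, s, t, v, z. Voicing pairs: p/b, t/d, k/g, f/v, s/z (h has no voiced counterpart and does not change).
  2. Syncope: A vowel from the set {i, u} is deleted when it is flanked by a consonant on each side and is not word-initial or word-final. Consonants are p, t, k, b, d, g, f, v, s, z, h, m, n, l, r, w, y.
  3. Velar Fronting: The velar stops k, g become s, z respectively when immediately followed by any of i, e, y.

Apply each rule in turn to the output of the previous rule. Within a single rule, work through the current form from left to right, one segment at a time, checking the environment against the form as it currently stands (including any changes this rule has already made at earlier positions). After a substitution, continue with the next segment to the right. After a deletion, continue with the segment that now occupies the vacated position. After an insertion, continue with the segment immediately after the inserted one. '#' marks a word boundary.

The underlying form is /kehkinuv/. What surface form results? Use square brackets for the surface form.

1 Progressive Voicing Assimilation: no change — [kehkinuv]
2 Syncope: [kehkinuv] → [kehknv]
3 Velar Fronting: [kehknv] → [sehknv]

[sehknv]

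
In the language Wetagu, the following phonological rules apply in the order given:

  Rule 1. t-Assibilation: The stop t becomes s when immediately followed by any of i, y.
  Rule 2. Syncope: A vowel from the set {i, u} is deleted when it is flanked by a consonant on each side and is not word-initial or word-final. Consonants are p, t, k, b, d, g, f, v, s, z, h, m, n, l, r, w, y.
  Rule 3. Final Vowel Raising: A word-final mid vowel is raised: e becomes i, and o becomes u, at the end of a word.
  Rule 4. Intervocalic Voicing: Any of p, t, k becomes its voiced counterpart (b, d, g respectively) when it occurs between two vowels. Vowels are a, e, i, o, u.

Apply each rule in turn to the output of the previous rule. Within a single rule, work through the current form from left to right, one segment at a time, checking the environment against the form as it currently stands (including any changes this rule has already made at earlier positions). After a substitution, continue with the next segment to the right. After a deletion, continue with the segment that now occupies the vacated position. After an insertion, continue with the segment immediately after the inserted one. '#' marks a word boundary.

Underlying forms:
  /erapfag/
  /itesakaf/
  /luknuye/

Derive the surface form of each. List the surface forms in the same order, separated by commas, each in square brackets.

[erapfag], [idesagaf], [lknyi]

/erapfag/:
  Rule 1 t-Assibilation: no change — [erapfag]
  Rule 2 Syncope: no change — [erapfag]
  Rule 3 Final Vowel Raising: no change — [erapfag]
  Rule 4 Intervocalic Voicing: no change — [erapfag]
/itesakaf/:
  Rule 1 t-Assibilation: no change — [itesakaf]
  Rule 2 Syncope: no change — [itesakaf]
  Rule 3 Final Vowel Raising: no change — [itesakaf]
  Rule 4 Intervocalic Voicing: [itesakaf] → [idesagaf]
/luknuye/:
  Rule 1 t-Assibilation: no change — [luknuye]
  Rule 2 Syncope: [luknuye] → [lknye]
  Rule 3 Final Vowel Raising: [lknye] → [lknyi]
  Rule 4 Intervocalic Voicing: no change — [lknyi]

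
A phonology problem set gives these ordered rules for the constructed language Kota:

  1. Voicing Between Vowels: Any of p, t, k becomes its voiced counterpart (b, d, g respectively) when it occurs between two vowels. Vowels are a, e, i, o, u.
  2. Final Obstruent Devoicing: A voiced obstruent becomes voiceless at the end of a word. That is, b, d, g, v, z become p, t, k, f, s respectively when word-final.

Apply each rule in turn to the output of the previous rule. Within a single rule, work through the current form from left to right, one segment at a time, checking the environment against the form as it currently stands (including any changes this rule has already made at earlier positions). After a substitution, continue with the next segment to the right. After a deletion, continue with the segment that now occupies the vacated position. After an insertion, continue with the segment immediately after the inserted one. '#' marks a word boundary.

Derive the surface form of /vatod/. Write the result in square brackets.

[vadot]

1 Voicing Between Vowels: [vatod] → [vadod]
2 Final Obstruent Devoicing: [vadod] → [vadot]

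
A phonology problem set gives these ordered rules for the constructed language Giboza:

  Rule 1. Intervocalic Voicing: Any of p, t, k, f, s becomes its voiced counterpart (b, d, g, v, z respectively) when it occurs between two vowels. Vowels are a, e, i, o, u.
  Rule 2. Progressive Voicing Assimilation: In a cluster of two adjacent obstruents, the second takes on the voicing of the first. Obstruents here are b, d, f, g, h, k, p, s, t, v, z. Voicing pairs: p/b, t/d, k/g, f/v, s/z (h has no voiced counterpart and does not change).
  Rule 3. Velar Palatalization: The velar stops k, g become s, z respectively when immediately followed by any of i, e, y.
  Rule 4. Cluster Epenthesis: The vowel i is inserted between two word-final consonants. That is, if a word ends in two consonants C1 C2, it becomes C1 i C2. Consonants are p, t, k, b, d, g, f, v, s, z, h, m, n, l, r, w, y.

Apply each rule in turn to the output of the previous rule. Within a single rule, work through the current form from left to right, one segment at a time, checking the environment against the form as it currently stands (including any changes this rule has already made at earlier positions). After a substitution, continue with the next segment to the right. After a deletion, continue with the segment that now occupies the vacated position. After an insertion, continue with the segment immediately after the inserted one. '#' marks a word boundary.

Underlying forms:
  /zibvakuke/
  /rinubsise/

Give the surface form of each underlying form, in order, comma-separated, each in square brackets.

[zibvaguze], [rinubzize]

/zibvakuke/:
  Rule 1 Intervocalic Voicing: [zibvakuke] → [zibvaguge]
  Rule 2 Progressive Voicing Assimilation: no change — [zibvaguge]
  Rule 3 Velar Palatalization: [zibvaguge] → [zibvaguze]
  Rule 4 Cluster Epenthesis: no change — [zibvaguze]
/rinubsise/:
  Rule 1 Intervocalic Voicing: [rinubsise] → [rinubsize]
  Rule 2 Progressive Voicing Assimilation: [rinubsize] → [rinubzize]
  Rule 3 Velar Palatalization: no change — [rinubzize]
  Rule 4 Cluster Epenthesis: no change — [rinubzize]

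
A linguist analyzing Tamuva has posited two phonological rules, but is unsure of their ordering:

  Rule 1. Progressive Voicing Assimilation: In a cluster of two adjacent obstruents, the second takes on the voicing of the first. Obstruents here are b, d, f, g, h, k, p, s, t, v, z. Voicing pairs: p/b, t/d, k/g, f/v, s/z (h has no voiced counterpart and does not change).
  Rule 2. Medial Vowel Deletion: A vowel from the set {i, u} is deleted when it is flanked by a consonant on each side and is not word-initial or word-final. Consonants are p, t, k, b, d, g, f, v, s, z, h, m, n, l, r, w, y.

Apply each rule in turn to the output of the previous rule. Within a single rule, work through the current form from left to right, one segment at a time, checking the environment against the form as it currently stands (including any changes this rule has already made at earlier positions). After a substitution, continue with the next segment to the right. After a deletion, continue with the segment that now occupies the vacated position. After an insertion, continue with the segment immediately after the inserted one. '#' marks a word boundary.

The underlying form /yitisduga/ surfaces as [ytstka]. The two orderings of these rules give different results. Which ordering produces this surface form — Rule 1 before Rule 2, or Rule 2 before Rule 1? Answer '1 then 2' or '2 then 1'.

Order 1 then 2:
  1 Progressive Voicing Assimilation: [yitisduga] → [yitistuga]
  2 Medial Vowel Deletion: [yitistuga] → [ytstga]
  result: [ytstga]
Order 2 then 1:
  2 Medial Vowel Deletion: [yitisduga] → [ytsdga]
  1 Progressive Voicing Assimilation: [ytsdga] → [ytstka]
  result: [ytstka]

2 then 1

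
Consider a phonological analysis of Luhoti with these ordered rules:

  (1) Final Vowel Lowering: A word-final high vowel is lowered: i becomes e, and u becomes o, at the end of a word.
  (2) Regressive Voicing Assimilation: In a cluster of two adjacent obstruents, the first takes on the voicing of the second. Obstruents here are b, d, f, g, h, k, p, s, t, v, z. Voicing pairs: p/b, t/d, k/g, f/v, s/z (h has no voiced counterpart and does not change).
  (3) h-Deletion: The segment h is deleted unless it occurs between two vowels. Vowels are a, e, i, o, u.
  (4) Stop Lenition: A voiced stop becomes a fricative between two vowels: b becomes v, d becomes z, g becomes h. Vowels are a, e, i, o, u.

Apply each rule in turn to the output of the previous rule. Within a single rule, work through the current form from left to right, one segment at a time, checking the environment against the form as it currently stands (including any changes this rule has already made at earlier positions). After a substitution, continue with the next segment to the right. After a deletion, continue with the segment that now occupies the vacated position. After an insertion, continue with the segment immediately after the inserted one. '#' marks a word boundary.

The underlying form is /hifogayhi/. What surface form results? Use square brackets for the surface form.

[ifohaye]

(1) Final Vowel Lowering: [hifogayhi] → [hifogayhe]
(2) Regressive Voicing Assimilation: no change — [hifogayhe]
(3) h-Deletion: [hifogayhe] → [ifogaye]
(4) Stop Lenition: [ifogaye] → [ifohaye]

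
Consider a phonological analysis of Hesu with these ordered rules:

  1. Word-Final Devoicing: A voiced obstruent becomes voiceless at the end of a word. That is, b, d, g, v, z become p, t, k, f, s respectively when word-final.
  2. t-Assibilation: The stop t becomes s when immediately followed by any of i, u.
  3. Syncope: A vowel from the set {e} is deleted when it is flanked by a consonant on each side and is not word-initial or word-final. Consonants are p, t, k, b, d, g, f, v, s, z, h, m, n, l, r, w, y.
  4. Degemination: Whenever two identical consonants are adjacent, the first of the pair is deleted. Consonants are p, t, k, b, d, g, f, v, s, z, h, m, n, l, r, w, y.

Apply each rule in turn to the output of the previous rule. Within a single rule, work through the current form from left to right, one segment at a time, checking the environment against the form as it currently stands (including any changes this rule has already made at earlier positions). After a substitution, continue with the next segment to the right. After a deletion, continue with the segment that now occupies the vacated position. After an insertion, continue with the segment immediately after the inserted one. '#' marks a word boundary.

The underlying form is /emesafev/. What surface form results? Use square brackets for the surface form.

1 Word-Final Devoicing: [emesafev] → [emesafef]
2 t-Assibilation: no change — [emesafef]
3 Syncope: [emesafef] → [emsaff]
4 Degemination: [emsaff] → [emsaf]

[emsaf]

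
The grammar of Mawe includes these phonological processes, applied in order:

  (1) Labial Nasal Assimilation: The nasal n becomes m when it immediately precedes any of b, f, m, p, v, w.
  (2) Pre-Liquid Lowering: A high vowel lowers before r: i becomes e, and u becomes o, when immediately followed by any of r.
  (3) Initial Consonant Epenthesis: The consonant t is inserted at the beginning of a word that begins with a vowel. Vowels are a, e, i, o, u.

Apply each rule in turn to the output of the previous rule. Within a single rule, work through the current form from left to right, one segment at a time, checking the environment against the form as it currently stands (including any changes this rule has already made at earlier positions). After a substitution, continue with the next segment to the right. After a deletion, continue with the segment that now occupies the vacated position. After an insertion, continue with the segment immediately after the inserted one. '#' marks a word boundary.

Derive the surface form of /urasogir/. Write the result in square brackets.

[torasoger]

(1) Labial Nasal Assimilation: no change — [urasogir]
(2) Pre-Liquid Lowering: [urasogir] → [orasoger]
(3) Initial Consonant Epenthesis: [orasoger] → [torasoger]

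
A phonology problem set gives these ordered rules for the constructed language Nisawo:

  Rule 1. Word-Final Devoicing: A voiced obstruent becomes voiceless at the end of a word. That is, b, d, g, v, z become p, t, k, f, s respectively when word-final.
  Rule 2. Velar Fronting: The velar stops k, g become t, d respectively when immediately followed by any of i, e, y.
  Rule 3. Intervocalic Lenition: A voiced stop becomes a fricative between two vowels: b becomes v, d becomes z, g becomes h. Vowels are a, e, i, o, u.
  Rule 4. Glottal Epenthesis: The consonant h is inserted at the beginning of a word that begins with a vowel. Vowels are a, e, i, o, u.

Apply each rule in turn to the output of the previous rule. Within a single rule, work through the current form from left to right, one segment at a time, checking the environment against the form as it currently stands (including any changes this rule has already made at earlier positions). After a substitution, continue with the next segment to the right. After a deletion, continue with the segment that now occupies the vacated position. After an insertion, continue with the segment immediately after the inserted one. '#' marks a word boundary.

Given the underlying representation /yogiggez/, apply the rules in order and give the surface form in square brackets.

Rule 1 Word-Final Devoicing: [yogiggez] → [yogigges]
Rule 2 Velar Fronting: [yogigges] → [yodigdes]
Rule 3 Intervocalic Lenition: [yodigdes] → [yozigdes]
Rule 4 Glottal Epenthesis: no change — [yozigdes]

[yozigdes]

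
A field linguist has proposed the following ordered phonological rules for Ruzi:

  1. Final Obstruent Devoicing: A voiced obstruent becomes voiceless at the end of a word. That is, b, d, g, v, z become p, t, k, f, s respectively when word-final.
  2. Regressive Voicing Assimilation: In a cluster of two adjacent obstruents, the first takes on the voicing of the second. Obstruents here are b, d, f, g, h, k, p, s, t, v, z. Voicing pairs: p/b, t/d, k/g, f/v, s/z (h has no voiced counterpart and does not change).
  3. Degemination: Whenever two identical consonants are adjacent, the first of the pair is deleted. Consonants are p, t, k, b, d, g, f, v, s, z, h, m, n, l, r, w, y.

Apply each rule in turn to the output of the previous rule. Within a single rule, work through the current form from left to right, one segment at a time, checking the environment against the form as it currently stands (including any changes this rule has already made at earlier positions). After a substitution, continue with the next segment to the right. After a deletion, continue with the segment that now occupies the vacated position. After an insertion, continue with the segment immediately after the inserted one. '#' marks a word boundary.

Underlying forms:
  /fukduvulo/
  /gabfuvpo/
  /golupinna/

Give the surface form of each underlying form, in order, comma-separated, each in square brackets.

/fukduvulo/:
  1 Final Obstruent Devoicing: no change — [fukduvulo]
  2 Regressive Voicing Assimilation: [fukduvulo] → [fugduvulo]
  3 Degemination: no change — [fugduvulo]
/gabfuvpo/:
  1 Final Obstruent Devoicing: no change — [gabfuvpo]
  2 Regressive Voicing Assimilation: [gabfuvpo] → [gapfufpo]
  3 Degemination: no change — [gapfufpo]
/golupinna/:
  1 Final Obstruent Devoicing: no change — [golupinna]
  2 Regressive Voicing Assimilation: no change — [golupinna]
  3 Degemination: [golupinna] → [golupina]

[fugduvulo], [gapfufpo], [golupina]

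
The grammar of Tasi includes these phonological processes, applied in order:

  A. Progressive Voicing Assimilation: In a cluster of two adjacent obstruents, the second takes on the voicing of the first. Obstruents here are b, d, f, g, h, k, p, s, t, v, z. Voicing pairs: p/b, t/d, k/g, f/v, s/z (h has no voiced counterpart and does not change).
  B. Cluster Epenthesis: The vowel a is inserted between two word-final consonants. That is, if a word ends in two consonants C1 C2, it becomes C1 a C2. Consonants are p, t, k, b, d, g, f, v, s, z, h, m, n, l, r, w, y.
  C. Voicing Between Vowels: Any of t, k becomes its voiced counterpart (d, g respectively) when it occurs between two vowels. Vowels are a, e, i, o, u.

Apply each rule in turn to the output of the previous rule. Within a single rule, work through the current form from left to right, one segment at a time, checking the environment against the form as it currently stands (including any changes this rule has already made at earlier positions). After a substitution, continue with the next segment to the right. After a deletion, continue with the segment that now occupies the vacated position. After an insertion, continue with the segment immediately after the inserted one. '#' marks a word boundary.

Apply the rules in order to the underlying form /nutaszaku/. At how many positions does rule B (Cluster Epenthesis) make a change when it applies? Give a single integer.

0

A Progressive Voicing Assimilation: [nutaszaku] → [nutassaku]
B Cluster Epenthesis: no change — [nutassaku]
C Voicing Between Vowels: [nutassaku] → [nudassagu]
Rule B changed 0 position(s).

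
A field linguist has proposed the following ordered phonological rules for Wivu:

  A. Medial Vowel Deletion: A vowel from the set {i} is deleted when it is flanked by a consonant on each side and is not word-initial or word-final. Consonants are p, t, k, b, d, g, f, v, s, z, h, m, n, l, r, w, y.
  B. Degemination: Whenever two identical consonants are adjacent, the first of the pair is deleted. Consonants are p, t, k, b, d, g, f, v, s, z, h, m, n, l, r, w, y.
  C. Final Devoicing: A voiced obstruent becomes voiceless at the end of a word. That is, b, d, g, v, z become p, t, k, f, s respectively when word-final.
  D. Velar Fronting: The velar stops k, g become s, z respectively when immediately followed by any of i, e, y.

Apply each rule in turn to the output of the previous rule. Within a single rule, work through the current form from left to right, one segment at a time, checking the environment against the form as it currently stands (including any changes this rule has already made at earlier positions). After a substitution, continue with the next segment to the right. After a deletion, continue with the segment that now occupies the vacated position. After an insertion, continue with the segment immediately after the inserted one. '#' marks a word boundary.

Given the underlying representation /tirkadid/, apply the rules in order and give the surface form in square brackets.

A Medial Vowel Deletion: [tirkadid] → [trkadd]
B Degemination: [trkadd] → [trkad]
C Final Devoicing: [trkad] → [trkat]
D Velar Fronting: no change — [trkat]

[trkat]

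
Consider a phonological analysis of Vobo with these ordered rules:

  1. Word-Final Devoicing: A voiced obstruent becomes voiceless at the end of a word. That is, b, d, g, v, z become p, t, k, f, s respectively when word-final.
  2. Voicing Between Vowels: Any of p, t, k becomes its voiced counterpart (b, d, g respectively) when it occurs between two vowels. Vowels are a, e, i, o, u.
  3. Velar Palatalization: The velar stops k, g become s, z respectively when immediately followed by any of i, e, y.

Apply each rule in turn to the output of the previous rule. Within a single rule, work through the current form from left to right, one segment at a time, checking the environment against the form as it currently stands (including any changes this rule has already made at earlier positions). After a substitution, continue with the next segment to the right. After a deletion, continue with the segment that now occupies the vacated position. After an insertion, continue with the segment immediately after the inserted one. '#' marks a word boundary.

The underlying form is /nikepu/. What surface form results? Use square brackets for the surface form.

[nizebu]

1 Word-Final Devoicing: no change — [nikepu]
2 Voicing Between Vowels: [nikepu] → [nigebu]
3 Velar Palatalization: [nigebu] → [nizebu]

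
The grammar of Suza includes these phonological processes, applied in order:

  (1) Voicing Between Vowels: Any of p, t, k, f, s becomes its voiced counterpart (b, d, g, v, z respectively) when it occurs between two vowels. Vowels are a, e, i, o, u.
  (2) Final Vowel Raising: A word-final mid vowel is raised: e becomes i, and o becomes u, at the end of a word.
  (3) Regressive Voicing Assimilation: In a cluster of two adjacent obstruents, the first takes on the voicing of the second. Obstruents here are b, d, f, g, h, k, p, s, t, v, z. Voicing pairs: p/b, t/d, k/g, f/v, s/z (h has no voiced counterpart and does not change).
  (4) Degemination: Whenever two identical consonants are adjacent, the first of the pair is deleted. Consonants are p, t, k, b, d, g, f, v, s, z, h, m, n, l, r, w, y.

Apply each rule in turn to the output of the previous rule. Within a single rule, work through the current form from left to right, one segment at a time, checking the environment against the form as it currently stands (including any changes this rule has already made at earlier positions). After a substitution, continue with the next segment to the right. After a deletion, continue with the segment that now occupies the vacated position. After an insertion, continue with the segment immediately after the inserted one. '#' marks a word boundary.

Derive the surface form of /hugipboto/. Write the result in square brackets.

(1) Voicing Between Vowels: [hugipboto] → [hugipbodo]
(2) Final Vowel Raising: [hugipbodo] → [hugipbodu]
(3) Regressive Voicing Assimilation: [hugipbodu] → [hugibbodu]
(4) Degemination: [hugibbodu] → [hugibodu]

[hugibodu]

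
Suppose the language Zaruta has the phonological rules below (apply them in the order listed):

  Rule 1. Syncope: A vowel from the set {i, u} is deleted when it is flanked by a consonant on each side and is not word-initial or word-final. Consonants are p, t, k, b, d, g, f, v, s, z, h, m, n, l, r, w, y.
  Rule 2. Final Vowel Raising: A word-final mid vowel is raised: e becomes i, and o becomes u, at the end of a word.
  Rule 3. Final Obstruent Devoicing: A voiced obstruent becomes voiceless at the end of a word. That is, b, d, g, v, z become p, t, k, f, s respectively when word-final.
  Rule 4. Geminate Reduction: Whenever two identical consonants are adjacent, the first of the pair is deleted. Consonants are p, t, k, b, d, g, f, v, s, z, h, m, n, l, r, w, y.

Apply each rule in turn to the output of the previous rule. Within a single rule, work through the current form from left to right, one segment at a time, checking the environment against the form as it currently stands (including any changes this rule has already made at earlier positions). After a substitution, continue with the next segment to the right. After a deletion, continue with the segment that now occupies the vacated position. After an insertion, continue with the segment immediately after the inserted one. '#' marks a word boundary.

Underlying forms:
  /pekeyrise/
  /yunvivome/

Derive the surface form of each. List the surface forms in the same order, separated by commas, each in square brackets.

[pekeyrsi], [ynvomi]

/pekeyrise/:
  Rule 1 Syncope: [pekeyrise] → [pekeyrse]
  Rule 2 Final Vowel Raising: [pekeyrse] → [pekeyrsi]
  Rule 3 Final Obstruent Devoicing: no change — [pekeyrsi]
  Rule 4 Geminate Reduction: no change — [pekeyrsi]
/yunvivome/:
  Rule 1 Syncope: [yunvivome] → [ynvvome]
  Rule 2 Final Vowel Raising: [ynvvome] → [ynvvomi]
  Rule 3 Final Obstruent Devoicing: no change — [ynvvomi]
  Rule 4 Geminate Reduction: [ynvvomi] → [ynvomi]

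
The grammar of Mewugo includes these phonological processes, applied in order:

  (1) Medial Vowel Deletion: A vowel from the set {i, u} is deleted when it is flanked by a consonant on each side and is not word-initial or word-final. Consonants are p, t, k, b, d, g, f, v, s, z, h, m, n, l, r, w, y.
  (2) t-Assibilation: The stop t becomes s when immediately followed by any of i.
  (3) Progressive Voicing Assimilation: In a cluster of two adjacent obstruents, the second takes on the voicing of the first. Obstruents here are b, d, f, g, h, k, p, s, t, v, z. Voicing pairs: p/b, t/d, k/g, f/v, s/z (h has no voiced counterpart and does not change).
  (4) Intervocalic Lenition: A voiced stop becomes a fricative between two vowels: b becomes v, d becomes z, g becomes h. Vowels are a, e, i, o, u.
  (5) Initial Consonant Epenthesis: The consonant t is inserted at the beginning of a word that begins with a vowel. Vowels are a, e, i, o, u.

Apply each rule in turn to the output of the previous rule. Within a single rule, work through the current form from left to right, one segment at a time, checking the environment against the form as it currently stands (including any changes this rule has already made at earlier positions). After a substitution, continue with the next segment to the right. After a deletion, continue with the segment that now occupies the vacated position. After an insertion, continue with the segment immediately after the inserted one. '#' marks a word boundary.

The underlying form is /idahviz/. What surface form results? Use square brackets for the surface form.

[tizahfs]

(1) Medial Vowel Deletion: [idahviz] → [idahvz]
(2) t-Assibilation: no change — [idahvz]
(3) Progressive Voicing Assimilation: [idahvz] → [idahfs]
(4) Intervocalic Lenition: [idahfs] → [izahfs]
(5) Initial Consonant Epenthesis: [izahfs] → [tizahfs]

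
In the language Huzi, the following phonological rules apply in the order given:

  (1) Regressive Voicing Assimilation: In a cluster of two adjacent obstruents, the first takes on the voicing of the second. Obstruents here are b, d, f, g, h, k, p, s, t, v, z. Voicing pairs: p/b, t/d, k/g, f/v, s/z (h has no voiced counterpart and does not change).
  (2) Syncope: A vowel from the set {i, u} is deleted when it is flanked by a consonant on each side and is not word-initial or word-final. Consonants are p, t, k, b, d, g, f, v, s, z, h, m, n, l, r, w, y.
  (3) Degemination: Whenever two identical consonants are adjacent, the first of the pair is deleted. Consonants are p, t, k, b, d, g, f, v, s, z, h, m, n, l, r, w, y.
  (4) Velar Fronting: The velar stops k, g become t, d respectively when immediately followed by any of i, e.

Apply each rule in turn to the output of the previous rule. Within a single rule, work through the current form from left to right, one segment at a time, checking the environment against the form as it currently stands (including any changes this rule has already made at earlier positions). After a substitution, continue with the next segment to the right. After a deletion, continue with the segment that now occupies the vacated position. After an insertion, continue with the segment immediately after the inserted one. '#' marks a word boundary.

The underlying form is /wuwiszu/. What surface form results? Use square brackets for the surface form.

(1) Regressive Voicing Assimilation: [wuwiszu] → [wuwizzu]
(2) Syncope: [wuwizzu] → [wwzzu]
(3) Degemination: [wwzzu] → [wzu]
(4) Velar Fronting: no change — [wzu]

[wzu]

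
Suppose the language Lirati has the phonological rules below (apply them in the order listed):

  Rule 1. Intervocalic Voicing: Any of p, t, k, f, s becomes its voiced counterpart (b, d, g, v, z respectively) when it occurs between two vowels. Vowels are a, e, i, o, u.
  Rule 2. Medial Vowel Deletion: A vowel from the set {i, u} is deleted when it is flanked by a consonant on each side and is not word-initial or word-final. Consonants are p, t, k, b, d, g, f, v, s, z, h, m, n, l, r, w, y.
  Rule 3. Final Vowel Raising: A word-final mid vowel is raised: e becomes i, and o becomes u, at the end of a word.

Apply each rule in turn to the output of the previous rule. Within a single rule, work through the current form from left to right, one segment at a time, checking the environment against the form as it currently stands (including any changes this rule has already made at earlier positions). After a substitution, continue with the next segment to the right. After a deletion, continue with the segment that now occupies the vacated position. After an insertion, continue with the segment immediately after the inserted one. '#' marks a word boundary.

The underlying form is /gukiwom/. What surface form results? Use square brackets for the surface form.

[ggwom]

Rule 1 Intervocalic Voicing: [gukiwom] → [gugiwom]
Rule 2 Medial Vowel Deletion: [gugiwom] → [ggwom]
Rule 3 Final Vowel Raising: no change — [ggwom]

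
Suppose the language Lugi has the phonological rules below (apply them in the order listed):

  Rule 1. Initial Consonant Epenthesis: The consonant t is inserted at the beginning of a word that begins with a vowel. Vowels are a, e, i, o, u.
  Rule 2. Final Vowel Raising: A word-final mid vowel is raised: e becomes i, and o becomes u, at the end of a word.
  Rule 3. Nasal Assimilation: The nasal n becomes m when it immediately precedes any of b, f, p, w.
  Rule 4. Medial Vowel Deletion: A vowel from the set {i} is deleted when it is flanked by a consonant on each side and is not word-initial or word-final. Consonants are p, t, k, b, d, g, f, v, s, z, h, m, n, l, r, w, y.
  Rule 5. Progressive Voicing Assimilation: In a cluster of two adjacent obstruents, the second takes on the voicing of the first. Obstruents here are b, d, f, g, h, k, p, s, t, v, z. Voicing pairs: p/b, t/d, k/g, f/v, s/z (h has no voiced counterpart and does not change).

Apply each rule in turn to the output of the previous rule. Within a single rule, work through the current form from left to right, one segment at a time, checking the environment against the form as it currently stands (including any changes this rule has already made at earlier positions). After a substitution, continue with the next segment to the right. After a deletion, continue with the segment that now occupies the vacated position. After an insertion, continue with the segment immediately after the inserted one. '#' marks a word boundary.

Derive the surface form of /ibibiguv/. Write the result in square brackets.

Rule 1 Initial Consonant Epenthesis: [ibibiguv] → [tibibiguv]
Rule 2 Final Vowel Raising: no change — [tibibiguv]
Rule 3 Nasal Assimilation: no change — [tibibiguv]
Rule 4 Medial Vowel Deletion: [tibibiguv] → [tbbguv]
Rule 5 Progressive Voicing Assimilation: [tbbguv] → [tppkuv]

[tppkuv]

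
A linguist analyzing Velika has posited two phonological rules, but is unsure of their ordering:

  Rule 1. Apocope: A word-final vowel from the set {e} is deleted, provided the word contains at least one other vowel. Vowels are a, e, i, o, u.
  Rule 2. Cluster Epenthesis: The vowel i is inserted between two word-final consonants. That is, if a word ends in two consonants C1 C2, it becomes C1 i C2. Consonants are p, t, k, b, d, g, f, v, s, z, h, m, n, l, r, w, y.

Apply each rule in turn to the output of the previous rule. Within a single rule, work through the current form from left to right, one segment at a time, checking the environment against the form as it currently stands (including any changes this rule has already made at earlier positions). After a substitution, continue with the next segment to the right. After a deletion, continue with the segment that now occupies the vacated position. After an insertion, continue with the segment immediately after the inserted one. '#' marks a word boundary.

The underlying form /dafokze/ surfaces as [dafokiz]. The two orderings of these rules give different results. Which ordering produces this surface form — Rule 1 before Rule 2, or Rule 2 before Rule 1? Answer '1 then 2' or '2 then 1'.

Order 1 then 2:
  1 Apocope: [dafokze] → [dafokz]
  2 Cluster Epenthesis: [dafokz] → [dafokiz]
  result: [dafokiz]
Order 2 then 1:
  2 Cluster Epenthesis: no change — [dafokze]
  1 Apocope: [dafokze] → [dafokz]
  result: [dafokz]

1 then 2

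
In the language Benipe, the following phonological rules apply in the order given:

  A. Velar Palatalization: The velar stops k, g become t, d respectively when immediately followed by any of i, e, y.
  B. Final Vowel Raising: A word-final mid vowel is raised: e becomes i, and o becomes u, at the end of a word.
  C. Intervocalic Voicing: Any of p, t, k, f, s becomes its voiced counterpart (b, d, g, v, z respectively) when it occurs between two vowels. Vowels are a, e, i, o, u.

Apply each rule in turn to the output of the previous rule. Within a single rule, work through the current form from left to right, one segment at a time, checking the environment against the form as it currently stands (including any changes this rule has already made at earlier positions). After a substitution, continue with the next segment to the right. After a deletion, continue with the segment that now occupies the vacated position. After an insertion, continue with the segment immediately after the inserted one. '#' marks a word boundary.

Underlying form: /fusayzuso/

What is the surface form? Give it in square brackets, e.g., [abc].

A Velar Palatalization: no change — [fusayzuso]
B Final Vowel Raising: [fusayzuso] → [fusayzusu]
C Intervocalic Voicing: [fusayzusu] → [fuzayzuzu]

[fuzayzuzu]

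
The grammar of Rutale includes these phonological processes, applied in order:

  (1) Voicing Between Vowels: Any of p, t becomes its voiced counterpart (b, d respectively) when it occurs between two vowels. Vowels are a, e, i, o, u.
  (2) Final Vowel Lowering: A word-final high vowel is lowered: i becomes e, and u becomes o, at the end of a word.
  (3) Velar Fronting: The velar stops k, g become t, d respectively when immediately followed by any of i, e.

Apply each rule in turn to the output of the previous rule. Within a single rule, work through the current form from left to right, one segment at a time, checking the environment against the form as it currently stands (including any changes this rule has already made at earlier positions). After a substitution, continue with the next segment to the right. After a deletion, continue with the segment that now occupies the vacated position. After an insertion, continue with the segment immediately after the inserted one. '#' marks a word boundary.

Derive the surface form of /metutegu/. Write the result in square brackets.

(1) Voicing Between Vowels: [metutegu] → [medudegu]
(2) Final Vowel Lowering: [medudegu] → [medudego]
(3) Velar Fronting: no change — [medudego]

[medudego]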